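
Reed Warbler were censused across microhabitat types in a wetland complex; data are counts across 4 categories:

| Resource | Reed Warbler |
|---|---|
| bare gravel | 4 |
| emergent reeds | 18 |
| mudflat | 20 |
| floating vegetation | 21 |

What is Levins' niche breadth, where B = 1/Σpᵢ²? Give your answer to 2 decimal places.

3.36

Proportions for Reed Warbler (n=63): 4/63=0.0635, 18/63=0.2857, 20/63=0.3175, 21/63=0.3333
Σpᵢ² = 0.0635² + 0.2857² + 0.3175² + 0.3333² = 0.004032 + 0.081624 + 0.100806 + 0.111089 = 0.297551
B = 1 / 0.297551 = 3.3608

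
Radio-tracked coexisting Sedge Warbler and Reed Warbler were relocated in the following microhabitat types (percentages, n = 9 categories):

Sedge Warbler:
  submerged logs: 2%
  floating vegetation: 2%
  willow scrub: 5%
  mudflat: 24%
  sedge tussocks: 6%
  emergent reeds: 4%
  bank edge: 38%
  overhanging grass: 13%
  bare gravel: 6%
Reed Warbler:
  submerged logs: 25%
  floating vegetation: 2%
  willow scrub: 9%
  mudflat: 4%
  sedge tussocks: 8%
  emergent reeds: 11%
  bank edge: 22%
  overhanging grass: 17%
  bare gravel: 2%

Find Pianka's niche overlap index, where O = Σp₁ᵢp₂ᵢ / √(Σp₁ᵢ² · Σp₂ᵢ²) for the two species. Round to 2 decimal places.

0.69

Convert percentages to proportions (divide by 100).
Σ p₁ᵢp₂ᵢ = 0.0050 + 0.0004 + 0.0045 + 0.0096 + 0.0048 + 0.0044 + 0.0836 + 0.0221 + 0.0012 = 0.1356
Σp_1ᵢ² = 0.02² + 0.02² + 0.05² + 0.24² + 0.06² + 0.04² + 0.38² + 0.13² + 0.06² = 0.0004 + 0.0004 + 0.0025 + 0.0576 + 0.0036 + 0.0016 + 0.1444 + 0.0169 + 0.0036 = 0.2310
Σp_2ᵢ² = 0.25² + 0.02² + 0.09² + 0.04² + 0.08² + 0.11² + 0.22² + 0.17² + 0.02² = 0.0625 + 0.0004 + 0.0081 + 0.0016 + 0.0064 + 0.0121 + 0.0484 + 0.0289 + 0.0004 = 0.1688
O = 0.1356 / √(0.2310 × 0.1688) = 0.1356 / 0.19747 = 0.6867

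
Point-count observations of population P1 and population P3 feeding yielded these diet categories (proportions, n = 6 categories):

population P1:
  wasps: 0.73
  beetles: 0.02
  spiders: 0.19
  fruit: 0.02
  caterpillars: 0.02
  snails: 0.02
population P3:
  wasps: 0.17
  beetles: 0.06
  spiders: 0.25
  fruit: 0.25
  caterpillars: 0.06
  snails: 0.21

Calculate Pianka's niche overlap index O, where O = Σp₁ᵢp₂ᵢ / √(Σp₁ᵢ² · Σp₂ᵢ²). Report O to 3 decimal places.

Σ p₁ᵢp₂ᵢ = 0.1241 + 0.0012 + 0.0475 + 0.0050 + 0.0012 + 0.0042 = 0.1832
Σp_1ᵢ² = 0.73² + 0.02² + 0.19² + 0.02² + 0.02² + 0.02² = 0.5329 + 0.0004 + 0.0361 + 0.0004 + 0.0004 + 0.0004 = 0.5706
Σp_2ᵢ² = 0.17² + 0.06² + 0.25² + 0.25² + 0.06² + 0.21² = 0.0289 + 0.0036 + 0.0625 + 0.0625 + 0.0036 + 0.0441 = 0.2052
O = 0.1832 / √(0.5706 × 0.2052) = 0.1832 / 0.342180 = 0.53539

0.535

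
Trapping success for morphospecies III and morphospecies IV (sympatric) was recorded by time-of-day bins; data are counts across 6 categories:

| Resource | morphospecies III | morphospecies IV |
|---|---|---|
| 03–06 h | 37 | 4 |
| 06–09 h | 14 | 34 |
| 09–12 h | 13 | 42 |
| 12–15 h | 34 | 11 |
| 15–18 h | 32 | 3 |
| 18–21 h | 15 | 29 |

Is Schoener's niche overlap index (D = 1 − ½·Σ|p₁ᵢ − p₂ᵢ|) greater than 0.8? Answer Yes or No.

Proportions for morphospecies III (n=145): 37/145=0.2552, 14/145=0.0966, 13/145=0.0897, 34/145=0.2345, 32/145=0.2207, 15/145=0.1034
Proportions for morphospecies IV (n=123): 4/123=0.0325, 34/123=0.2764, 42/123=0.3415, 11/123=0.0894, 3/123=0.0244, 29/123=0.2358
Σ|p₁ᵢ − p₂ᵢ| = 0.2227 + 0.1798 + 0.2518 + 0.1451 + 0.1963 + 0.1324 = 1.1281
D = 1 − ½ × 1.1281 = 1 − 0.56405 = 0.43595
D = 0.43595 < 0.8 → No.

No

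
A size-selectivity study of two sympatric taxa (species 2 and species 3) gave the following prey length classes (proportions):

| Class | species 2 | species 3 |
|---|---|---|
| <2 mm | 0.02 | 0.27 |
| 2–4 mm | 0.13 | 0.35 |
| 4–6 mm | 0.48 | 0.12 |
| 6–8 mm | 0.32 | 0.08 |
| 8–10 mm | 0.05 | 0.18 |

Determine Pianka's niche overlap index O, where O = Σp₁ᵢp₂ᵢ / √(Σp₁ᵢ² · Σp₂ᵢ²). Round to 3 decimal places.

0.483

Σ p₁ᵢp₂ᵢ = 0.0054 + 0.0455 + 0.0576 + 0.0256 + 0.0090 = 0.1431
Σp_1ᵢ² = 0.02² + 0.13² + 0.48² + 0.32² + 0.05² = 0.0004 + 0.0169 + 0.2304 + 0.1024 + 0.0025 = 0.3526
Σp_2ᵢ² = 0.27² + 0.35² + 0.12² + 0.08² + 0.18² = 0.0729 + 0.1225 + 0.0144 + 0.0064 + 0.0324 = 0.2486
O = 0.1431 / √(0.3526 × 0.2486) = 0.1431 / 0.296068 = 0.48333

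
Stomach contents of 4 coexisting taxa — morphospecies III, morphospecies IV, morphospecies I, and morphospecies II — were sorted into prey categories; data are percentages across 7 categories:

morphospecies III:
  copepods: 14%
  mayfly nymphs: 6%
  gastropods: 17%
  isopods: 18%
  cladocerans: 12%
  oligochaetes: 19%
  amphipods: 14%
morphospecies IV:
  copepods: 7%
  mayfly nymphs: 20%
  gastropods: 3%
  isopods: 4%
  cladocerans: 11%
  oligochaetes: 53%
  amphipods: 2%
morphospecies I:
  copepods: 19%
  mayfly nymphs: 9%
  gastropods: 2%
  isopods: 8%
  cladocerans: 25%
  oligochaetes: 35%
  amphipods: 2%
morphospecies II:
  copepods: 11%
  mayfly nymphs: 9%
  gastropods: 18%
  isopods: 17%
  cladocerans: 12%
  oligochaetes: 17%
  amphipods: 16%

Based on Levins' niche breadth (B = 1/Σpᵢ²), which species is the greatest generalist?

Convert percentages to proportions (divide by 100).
Σp_IIIᵢ² = 0.14² + 0.06² + 0.17² + 0.18² + 0.12² + 0.19² + 0.14² = 0.0196 + 0.0036 + 0.0289 + 0.0324 + 0.0144 + 0.0361 + 0.0196 = 0.1546
B_III = 1 / 0.1546 = 6.4683
Σp_IVᵢ² = 0.07² + 0.20² + 0.03² + 0.04² + 0.11² + 0.53² + 0.02² = 0.0049 + 0.0400 + 0.0009 + 0.0016 + 0.0121 + 0.2809 + 0.0004 = 0.3408
B_IV = 1 / 0.3408 = 2.9343
Σp_Iᵢ² = 0.19² + 0.09² + 0.02² + 0.08² + 0.25² + 0.35² + 0.02² = 0.0361 + 0.0081 + 0.0004 + 0.0064 + 0.0625 + 0.1225 + 0.0004 = 0.2364
B_I = 1 / 0.2364 = 4.2301
Σp_IIᵢ² = 0.11² + 0.09² + 0.18² + 0.17² + 0.12² + 0.17² + 0.16² = 0.0121 + 0.0081 + 0.0324 + 0.0289 + 0.0144 + 0.0289 + 0.0256 = 0.1504
B_II = 1 / 0.1504 = 6.6489
Highest B → broadest niche (most generalist): morphospecies II (B = 6.65).

morphospecies II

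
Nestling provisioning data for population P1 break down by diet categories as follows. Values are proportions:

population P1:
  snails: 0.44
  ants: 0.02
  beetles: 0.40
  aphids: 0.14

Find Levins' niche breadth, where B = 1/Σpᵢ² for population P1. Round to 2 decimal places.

2.68

Σpᵢ² = 0.44² + 0.02² + 0.40² + 0.14² = 0.1936 + 0.0004 + 0.1600 + 0.0196 = 0.3736
B = 1 / 0.3736 = 2.6767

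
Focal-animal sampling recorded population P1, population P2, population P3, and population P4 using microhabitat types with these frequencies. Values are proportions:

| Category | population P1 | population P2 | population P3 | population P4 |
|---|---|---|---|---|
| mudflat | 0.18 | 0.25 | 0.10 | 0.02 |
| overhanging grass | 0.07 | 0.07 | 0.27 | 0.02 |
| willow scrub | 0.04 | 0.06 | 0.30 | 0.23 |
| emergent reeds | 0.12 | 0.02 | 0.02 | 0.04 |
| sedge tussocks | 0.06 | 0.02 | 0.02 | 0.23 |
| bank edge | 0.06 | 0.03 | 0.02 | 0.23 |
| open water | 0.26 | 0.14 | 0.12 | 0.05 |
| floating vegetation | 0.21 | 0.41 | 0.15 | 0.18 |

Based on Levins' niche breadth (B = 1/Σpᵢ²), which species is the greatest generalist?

population P1

Σp_P1ᵢ² = 0.18² + 0.07² + 0.04² + 0.12² + 0.06² + 0.06² + 0.26² + 0.21² = 0.0324 + 0.0049 + 0.0016 + 0.0144 + 0.0036 + 0.0036 + 0.0676 + 0.0441 = 0.1722
B_P1 = 1 / 0.1722 = 5.8072
Σp_P2ᵢ² = 0.25² + 0.07² + 0.06² + 0.02² + 0.02² + 0.03² + 0.14² + 0.41² = 0.0625 + 0.0049 + 0.0036 + 0.0004 + 0.0004 + 0.0009 + 0.0196 + 0.1681 = 0.2604
B_P2 = 1 / 0.2604 = 3.8402
Σp_P3ᵢ² = 0.10² + 0.27² + 0.30² + 0.02² + 0.02² + 0.02² + 0.12² + 0.15² = 0.0100 + 0.0729 + 0.0900 + 0.0004 + 0.0004 + 0.0004 + 0.0144 + 0.0225 = 0.2110
B_P3 = 1 / 0.2110 = 4.7393
Σp_P4ᵢ² = 0.02² + 0.02² + 0.23² + 0.04² + 0.23² + 0.23² + 0.05² + 0.18² = 0.0004 + 0.0004 + 0.0529 + 0.0016 + 0.0529 + 0.0529 + 0.0025 + 0.0324 = 0.1960
B_P4 = 1 / 0.1960 = 5.1020
Highest B → broadest niche (most generalist): population P1 (B = 5.81).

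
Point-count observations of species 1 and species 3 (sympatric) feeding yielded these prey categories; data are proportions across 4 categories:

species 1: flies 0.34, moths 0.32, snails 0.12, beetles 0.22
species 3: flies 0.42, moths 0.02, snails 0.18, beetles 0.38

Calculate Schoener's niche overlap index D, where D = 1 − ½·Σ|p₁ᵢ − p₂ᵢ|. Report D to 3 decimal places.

Σ|p₁ᵢ − p₂ᵢ| = 0.08 + 0.30 + 0.06 + 0.16 = 0.60
D = 1 − ½ × 0.60 = 1 − 0.300 = 0.70000

0.700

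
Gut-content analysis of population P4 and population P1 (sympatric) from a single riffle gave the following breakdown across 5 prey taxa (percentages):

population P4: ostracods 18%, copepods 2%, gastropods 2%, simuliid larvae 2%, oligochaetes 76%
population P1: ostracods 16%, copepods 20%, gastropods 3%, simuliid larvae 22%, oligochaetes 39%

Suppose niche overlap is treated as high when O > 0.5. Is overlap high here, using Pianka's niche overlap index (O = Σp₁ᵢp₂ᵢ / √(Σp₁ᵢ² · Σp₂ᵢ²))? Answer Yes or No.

Convert percentages to proportions (divide by 100).
Σ p₁ᵢp₂ᵢ = 0.0288 + 0.0040 + 0.0006 + 0.0044 + 0.2964 = 0.3342
Σp_1ᵢ² = 0.18² + 0.02² + 0.02² + 0.02² + 0.76² = 0.0324 + 0.0004 + 0.0004 + 0.0004 + 0.5776 = 0.6112
Σp_2ᵢ² = 0.16² + 0.20² + 0.03² + 0.22² + 0.39² = 0.0256 + 0.0400 + 0.0009 + 0.0484 + 0.1521 = 0.2670
O = 0.3342 / √(0.6112 × 0.2670) = 0.3342 / 0.40397 = 0.8273
O = 0.8273 > 0.5 → Yes.

Yes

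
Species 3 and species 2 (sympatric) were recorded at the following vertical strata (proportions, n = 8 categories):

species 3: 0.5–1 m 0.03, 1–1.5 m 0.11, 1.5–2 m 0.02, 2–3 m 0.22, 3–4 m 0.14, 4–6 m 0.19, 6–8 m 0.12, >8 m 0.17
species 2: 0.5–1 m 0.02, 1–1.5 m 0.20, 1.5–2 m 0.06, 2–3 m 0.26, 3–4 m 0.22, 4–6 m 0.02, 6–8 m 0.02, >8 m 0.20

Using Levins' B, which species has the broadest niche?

species 3

Σp_3ᵢ² = 0.03² + 0.11² + 0.02² + 0.22² + 0.14² + 0.19² + 0.12² + 0.17² = 0.0009 + 0.0121 + 0.0004 + 0.0484 + 0.0196 + 0.0361 + 0.0144 + 0.0289 = 0.1608
B_3 = 1 / 0.1608 = 6.2189
Σp_2ᵢ² = 0.02² + 0.20² + 0.06² + 0.26² + 0.22² + 0.02² + 0.02² + 0.20² = 0.0004 + 0.0400 + 0.0036 + 0.0676 + 0.0484 + 0.0004 + 0.0004 + 0.0400 = 0.2008
B_2 = 1 / 0.2008 = 4.9801
Highest B → broadest niche (most generalist): species 3 (B = 6.22).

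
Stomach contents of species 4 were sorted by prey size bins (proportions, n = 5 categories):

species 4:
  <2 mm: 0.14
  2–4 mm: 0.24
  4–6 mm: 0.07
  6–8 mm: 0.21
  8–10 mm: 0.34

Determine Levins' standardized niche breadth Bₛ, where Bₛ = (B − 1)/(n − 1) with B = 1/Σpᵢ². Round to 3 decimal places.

Σpᵢ² = 0.14² + 0.24² + 0.07² + 0.21² + 0.34² = 0.0196 + 0.0576 + 0.0049 + 0.0441 + 0.1156 = 0.2418
B = 1 / 0.2418 = 4.13565
Bₛ = (B − 1)/(n − 1) = (4.13565 − 1)/(5 − 1) = 3.13565/4 = 0.78391

0.784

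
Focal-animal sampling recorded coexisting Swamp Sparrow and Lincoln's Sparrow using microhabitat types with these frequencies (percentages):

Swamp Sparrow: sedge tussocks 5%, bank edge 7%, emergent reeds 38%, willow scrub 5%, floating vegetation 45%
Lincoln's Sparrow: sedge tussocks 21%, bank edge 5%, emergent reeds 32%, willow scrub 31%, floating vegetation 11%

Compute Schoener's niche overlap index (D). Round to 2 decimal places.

0.58

Convert percentages to proportions (divide by 100).
Σ|p₁ᵢ − p₂ᵢ| = 0.16 + 0.02 + 0.06 + 0.26 + 0.34 = 0.84
D = 1 − ½ × 0.84 = 1 − 0.420 = 0.5800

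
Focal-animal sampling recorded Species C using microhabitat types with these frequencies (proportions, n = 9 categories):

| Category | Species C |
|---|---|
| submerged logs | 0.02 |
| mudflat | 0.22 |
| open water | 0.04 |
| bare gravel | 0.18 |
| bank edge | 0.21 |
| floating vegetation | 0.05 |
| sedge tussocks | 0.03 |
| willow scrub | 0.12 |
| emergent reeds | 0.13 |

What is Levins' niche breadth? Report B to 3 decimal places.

6.188

Σpᵢ² = 0.02² + 0.22² + 0.04² + 0.18² + 0.21² + 0.05² + 0.03² + 0.12² + 0.13² = 0.0004 + 0.0484 + 0.0016 + 0.0324 + 0.0441 + 0.0025 + 0.0009 + 0.0144 + 0.0169 = 0.1616
B = 1 / 0.1616 = 6.18812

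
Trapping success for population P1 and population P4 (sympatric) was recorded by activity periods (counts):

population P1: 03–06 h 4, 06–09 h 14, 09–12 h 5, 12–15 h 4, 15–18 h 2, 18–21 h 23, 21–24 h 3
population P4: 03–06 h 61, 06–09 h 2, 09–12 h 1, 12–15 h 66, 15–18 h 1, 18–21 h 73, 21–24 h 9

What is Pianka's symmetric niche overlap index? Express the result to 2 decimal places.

Proportions for population P1 (n=55): 4/55=0.0727, 14/55=0.2545, 5/55=0.0909, 4/55=0.0727, 2/55=0.0364, 23/55=0.4182, 3/55=0.0545
Proportions for population P4 (n=213): 61/213=0.2864, 2/213=0.0094, 1/213=0.0047, 66/213=0.3099, 1/213=0.0047, 73/213=0.3427, 9/213=0.0423
Σ p₁ᵢp₂ᵢ = 0.020821 + 0.002392 + 0.000427 + 0.022530 + 0.000171 + 0.143317 + 0.002305 = 0.191963
Σp_1ᵢ² = 0.0727² + 0.2545² + 0.0909² + 0.0727² + 0.0364² + 0.4182² + 0.0545² = 0.005285 + 0.064770 + 0.008263 + 0.005285 + 0.001325 + 0.174891 + 0.002970 = 0.262789
Σp_2ᵢ² = 0.2864² + 0.0094² + 0.0047² + 0.3099² + 0.0047² + 0.3427² + 0.0423² = 0.082025 + 0.000088 + 0.000022 + 0.096038 + 0.000022 + 0.117443 + 0.001789 = 0.297427
O = 0.191963 / √(0.262789 × 0.297427) = 0.191963 / 0.2795721 = 0.6866

0.69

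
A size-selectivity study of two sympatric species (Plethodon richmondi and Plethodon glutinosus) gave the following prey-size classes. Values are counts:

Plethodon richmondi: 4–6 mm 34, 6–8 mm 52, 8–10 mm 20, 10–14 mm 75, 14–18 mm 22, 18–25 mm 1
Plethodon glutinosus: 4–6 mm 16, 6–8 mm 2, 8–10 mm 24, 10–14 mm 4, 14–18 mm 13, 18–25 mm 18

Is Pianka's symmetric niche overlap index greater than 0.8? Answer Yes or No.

Proportions for Plethodon richmondi (n=204): 34/204=0.1667, 52/204=0.2549, 20/204=0.0980, 75/204=0.3676, 22/204=0.1078, 1/204=0.0049
Proportions for Plethodon glutinosus (n=77): 16/77=0.2078, 2/77=0.0260, 24/77=0.3117, 4/77=0.0519, 13/77=0.1688, 18/77=0.2338
Σ p₁ᵢp₂ᵢ = 0.034640 + 0.006627 + 0.030547 + 0.019078 + 0.018197 + 0.001146 = 0.110235
Σp_1ᵢ² = 0.1667² + 0.2549² + 0.0980² + 0.3676² + 0.1078² + 0.0049² = 0.027789 + 0.064974 + 0.009604 + 0.135130 + 0.011621 + 0.000024 = 0.249142
Σp_2ᵢ² = 0.2078² + 0.0260² + 0.3117² + 0.0519² + 0.1688² + 0.2338² = 0.043181 + 0.000676 + 0.097157 + 0.002694 + 0.028493 + 0.054662 = 0.226863
O = 0.110235 / √(0.249142 × 0.226863) = 0.110235 / 0.2377417 = 0.4637
O = 0.4637 < 0.8 → No.

No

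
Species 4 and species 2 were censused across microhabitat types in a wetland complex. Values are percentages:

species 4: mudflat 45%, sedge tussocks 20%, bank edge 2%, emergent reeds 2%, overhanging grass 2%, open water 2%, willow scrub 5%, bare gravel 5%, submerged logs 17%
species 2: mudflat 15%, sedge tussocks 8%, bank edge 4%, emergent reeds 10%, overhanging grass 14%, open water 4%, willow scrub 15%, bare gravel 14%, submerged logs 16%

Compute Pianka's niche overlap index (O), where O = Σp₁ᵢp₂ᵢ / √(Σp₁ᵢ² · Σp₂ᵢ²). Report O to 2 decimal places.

0.69

Convert percentages to proportions (divide by 100).
Σ p₁ᵢp₂ᵢ = 0.0675 + 0.0160 + 0.0008 + 0.0020 + 0.0028 + 0.0008 + 0.0075 + 0.0070 + 0.0272 = 0.1316
Σp_1ᵢ² = 0.45² + 0.20² + 0.02² + 0.02² + 0.02² + 0.02² + 0.05² + 0.05² + 0.17² = 0.2025 + 0.0400 + 0.0004 + 0.0004 + 0.0004 + 0.0004 + 0.0025 + 0.0025 + 0.0289 = 0.2780
Σp_2ᵢ² = 0.15² + 0.08² + 0.04² + 0.10² + 0.14² + 0.04² + 0.15² + 0.14² + 0.16² = 0.0225 + 0.0064 + 0.0016 + 0.0100 + 0.0196 + 0.0016 + 0.0225 + 0.0196 + 0.0256 = 0.1294
O = 0.1316 / √(0.2780 × 0.1294) = 0.1316 / 0.18967 = 0.6938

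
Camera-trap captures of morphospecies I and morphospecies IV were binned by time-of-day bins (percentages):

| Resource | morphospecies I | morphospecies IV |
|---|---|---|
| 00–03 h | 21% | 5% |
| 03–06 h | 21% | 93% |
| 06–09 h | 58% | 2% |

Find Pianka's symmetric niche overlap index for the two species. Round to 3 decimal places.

0.358

Convert percentages to proportions (divide by 100).
Σ p₁ᵢp₂ᵢ = 0.0105 + 0.1953 + 0.0116 = 0.2174
Σp_1ᵢ² = 0.21² + 0.21² + 0.58² = 0.0441 + 0.0441 + 0.3364 = 0.4246
Σp_2ᵢ² = 0.05² + 0.93² + 0.02² = 0.0025 + 0.8649 + 0.0004 = 0.8678
O = 0.2174 / √(0.4246 × 0.8678) = 0.2174 / 0.607016 = 0.35815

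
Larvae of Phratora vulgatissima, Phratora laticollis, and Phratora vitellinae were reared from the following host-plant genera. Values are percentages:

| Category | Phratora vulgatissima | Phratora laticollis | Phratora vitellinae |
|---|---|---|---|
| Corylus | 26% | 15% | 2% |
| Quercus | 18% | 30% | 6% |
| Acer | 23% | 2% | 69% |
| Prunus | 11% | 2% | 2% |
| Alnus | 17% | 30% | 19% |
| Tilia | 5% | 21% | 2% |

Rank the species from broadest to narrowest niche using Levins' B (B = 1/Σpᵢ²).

Phratora vulgatissima > Phratora laticollis > Phratora vitellinae

Convert percentages to proportions (divide by 100).
Σp_vulgᵢ² = 0.26² + 0.18² + 0.23² + 0.11² + 0.17² + 0.05² = 0.0676 + 0.0324 + 0.0529 + 0.0121 + 0.0289 + 0.0025 = 0.1964
B_vulg = 1 / 0.1964 = 5.0916
Σp_latiᵢ² = 0.15² + 0.30² + 0.02² + 0.02² + 0.30² + 0.21² = 0.0225 + 0.0900 + 0.0004 + 0.0004 + 0.0900 + 0.0441 = 0.2474
B_lati = 1 / 0.2474 = 4.0420
Σp_viteᵢ² = 0.02² + 0.06² + 0.69² + 0.02² + 0.19² + 0.02² = 0.0004 + 0.0036 + 0.4761 + 0.0004 + 0.0361 + 0.0004 = 0.5170
B_vite = 1 / 0.5170 = 1.9342
Ranking by B (broadest → narrowest): Phratora vulgatissima (5.09) > Phratora laticollis (4.04) > Phratora vitellinae (1.93)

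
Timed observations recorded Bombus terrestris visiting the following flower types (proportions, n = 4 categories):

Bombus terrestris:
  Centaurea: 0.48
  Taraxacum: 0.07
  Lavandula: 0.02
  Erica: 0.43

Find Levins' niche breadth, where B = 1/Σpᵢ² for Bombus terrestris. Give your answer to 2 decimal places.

Σpᵢ² = 0.48² + 0.07² + 0.02² + 0.43² = 0.2304 + 0.0049 + 0.0004 + 0.1849 = 0.4206
B = 1 / 0.4206 = 2.3776

2.38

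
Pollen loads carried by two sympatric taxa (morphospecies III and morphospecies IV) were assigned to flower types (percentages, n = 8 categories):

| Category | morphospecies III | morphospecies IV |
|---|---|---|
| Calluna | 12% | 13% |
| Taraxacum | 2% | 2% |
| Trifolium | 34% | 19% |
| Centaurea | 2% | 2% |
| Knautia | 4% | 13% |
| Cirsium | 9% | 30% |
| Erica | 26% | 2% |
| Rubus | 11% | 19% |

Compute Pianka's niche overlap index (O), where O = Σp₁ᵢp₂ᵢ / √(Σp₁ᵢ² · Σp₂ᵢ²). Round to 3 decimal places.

0.668

Convert percentages to proportions (divide by 100).
Σ p₁ᵢp₂ᵢ = 0.0156 + 0.0004 + 0.0646 + 0.0004 + 0.0052 + 0.0270 + 0.0052 + 0.0209 = 0.1393
Σp_1ᵢ² = 0.12² + 0.02² + 0.34² + 0.02² + 0.04² + 0.09² + 0.26² + 0.11² = 0.0144 + 0.0004 + 0.1156 + 0.0004 + 0.0016 + 0.0081 + 0.0676 + 0.0121 = 0.2202
Σp_2ᵢ² = 0.13² + 0.02² + 0.19² + 0.02² + 0.13² + 0.30² + 0.02² + 0.19² = 0.0169 + 0.0004 + 0.0361 + 0.0004 + 0.0169 + 0.0900 + 0.0004 + 0.0361 = 0.1972
O = 0.1393 / √(0.2202 × 0.1972) = 0.1393 / 0.208383 = 0.66848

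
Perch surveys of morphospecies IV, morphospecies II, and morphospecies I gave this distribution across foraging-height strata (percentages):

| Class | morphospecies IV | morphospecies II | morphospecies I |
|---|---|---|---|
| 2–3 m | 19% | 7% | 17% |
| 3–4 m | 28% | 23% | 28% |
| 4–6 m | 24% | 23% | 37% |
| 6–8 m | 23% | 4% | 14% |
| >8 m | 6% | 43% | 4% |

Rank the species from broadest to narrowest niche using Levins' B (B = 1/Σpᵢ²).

Convert percentages to proportions (divide by 100).
Σp_IVᵢ² = 0.19² + 0.28² + 0.24² + 0.23² + 0.06² = 0.0361 + 0.0784 + 0.0576 + 0.0529 + 0.0036 = 0.2286
B_IV = 1 / 0.2286 = 4.3745
Σp_IIᵢ² = 0.07² + 0.23² + 0.23² + 0.04² + 0.43² = 0.0049 + 0.0529 + 0.0529 + 0.0016 + 0.1849 = 0.2972
B_II = 1 / 0.2972 = 3.3647
Σp_Iᵢ² = 0.17² + 0.28² + 0.37² + 0.14² + 0.04² = 0.0289 + 0.0784 + 0.1369 + 0.0196 + 0.0016 = 0.2654
B_I = 1 / 0.2654 = 3.7679
Ranking by B (broadest → narrowest): morphospecies IV (4.37) > morphospecies I (3.77) > morphospecies II (3.36)

morphospecies IV > morphospecies I > morphospecies II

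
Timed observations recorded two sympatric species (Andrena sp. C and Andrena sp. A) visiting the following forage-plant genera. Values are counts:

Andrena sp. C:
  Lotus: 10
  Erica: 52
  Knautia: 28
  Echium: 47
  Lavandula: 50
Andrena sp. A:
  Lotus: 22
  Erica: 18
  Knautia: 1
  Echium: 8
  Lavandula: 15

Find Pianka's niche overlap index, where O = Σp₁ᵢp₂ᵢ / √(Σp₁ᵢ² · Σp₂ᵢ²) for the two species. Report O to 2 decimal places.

Proportions for Andrena sp. C (n=187): 10/187=0.0535, 52/187=0.2781, 28/187=0.1497, 47/187=0.2513, 50/187=0.2674
Proportions for Andrena sp. A (n=64): 22/64=0.3438, 18/64=0.2813, 1/64=0.0156, 8/64=0.1250, 15/64=0.2344
Σ p₁ᵢp₂ᵢ = 0.018393 + 0.078230 + 0.002335 + 0.031413 + 0.062679 = 0.193050
Σp_1ᵢ² = 0.0535² + 0.2781² + 0.1497² + 0.2513² + 0.2674² = 0.002862 + 0.077340 + 0.022410 + 0.063152 + 0.071503 = 0.237267
Σp_2ᵢ² = 0.3438² + 0.2813² + 0.0156² + 0.1250² + 0.2344² = 0.118198 + 0.079130 + 0.000243 + 0.015625 + 0.054943 = 0.268139
O = 0.193050 / √(0.237267 × 0.268139) = 0.193050 / 0.2522311 = 0.7654

0.77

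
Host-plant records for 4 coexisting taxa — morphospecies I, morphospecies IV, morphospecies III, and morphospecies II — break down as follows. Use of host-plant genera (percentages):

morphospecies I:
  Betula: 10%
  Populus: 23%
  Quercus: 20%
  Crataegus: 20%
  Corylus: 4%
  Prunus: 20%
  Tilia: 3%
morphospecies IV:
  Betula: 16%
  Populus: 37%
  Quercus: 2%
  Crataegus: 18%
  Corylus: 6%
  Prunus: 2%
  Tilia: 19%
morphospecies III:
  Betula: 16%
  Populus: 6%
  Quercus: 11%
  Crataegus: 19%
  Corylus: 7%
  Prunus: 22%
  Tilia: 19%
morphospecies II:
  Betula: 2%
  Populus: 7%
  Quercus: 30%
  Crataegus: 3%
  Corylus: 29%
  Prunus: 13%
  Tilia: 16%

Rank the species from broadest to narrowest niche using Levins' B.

Convert percentages to proportions (divide by 100).
Σp_Iᵢ² = 0.10² + 0.23² + 0.20² + 0.20² + 0.04² + 0.20² + 0.03² = 0.0100 + 0.0529 + 0.0400 + 0.0400 + 0.0016 + 0.0400 + 0.0009 = 0.1854
B_I = 1 / 0.1854 = 5.3937
Σp_IVᵢ² = 0.16² + 0.37² + 0.02² + 0.18² + 0.06² + 0.02² + 0.19² = 0.0256 + 0.1369 + 0.0004 + 0.0324 + 0.0036 + 0.0004 + 0.0361 = 0.2354
B_IV = 1 / 0.2354 = 4.2481
Σp_IIIᵢ² = 0.16² + 0.06² + 0.11² + 0.19² + 0.07² + 0.22² + 0.19² = 0.0256 + 0.0036 + 0.0121 + 0.0361 + 0.0049 + 0.0484 + 0.0361 = 0.1668
B_III = 1 / 0.1668 = 5.9952
Σp_IIᵢ² = 0.02² + 0.07² + 0.30² + 0.03² + 0.29² + 0.13² + 0.16² = 0.0004 + 0.0049 + 0.0900 + 0.0009 + 0.0841 + 0.0169 + 0.0256 = 0.2228
B_II = 1 / 0.2228 = 4.4883
Ranking by B (broadest → narrowest): morphospecies III (6.00) > morphospecies I (5.39) > morphospecies II (4.49) > morphospecies IV (4.25)

morphospecies III > morphospecies I > morphospecies II > morphospecies IV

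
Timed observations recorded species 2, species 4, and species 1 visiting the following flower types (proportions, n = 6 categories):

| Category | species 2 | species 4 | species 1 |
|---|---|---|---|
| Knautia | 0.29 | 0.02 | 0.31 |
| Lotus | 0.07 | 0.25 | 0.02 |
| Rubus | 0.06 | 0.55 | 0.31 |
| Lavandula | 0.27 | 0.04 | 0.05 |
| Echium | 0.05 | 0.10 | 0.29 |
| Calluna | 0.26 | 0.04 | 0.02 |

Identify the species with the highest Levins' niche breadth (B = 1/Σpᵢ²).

Σp_2ᵢ² = 0.29² + 0.07² + 0.06² + 0.27² + 0.05² + 0.26² = 0.0841 + 0.0049 + 0.0036 + 0.0729 + 0.0025 + 0.0676 = 0.2356
B_2 = 1 / 0.2356 = 4.2445
Σp_4ᵢ² = 0.02² + 0.25² + 0.55² + 0.04² + 0.10² + 0.04² = 0.0004 + 0.0625 + 0.3025 + 0.0016 + 0.0100 + 0.0016 = 0.3786
B_4 = 1 / 0.3786 = 2.6413
Σp_1ᵢ² = 0.31² + 0.02² + 0.31² + 0.05² + 0.29² + 0.02² = 0.0961 + 0.0004 + 0.0961 + 0.0025 + 0.0841 + 0.0004 = 0.2796
B_1 = 1 / 0.2796 = 3.5765
Highest B → broadest niche (most generalist): species 2 (B = 4.24).

species 2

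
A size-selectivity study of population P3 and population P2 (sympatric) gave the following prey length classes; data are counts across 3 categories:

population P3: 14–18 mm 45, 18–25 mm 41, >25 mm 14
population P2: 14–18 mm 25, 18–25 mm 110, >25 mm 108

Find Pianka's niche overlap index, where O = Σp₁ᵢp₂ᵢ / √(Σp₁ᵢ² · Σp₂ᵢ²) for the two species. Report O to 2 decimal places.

Proportions for population P3 (n=100): 45/100=0.4500, 41/100=0.4100, 14/100=0.1400
Proportions for population P2 (n=243): 25/243=0.1029, 110/243=0.4527, 108/243=0.4444
Σ p₁ᵢp₂ᵢ = 0.046305 + 0.185607 + 0.062216 = 0.294128
Σp_1ᵢ² = 0.4500² + 0.4100² + 0.1400² = 0.202500 + 0.168100 + 0.019600 = 0.390200
Σp_2ᵢ² = 0.1029² + 0.4527² + 0.4444² = 0.010588 + 0.204937 + 0.197491 = 0.413016
O = 0.294128 / √(0.390200 × 0.413016) = 0.294128 / 0.4014459 = 0.7327

0.73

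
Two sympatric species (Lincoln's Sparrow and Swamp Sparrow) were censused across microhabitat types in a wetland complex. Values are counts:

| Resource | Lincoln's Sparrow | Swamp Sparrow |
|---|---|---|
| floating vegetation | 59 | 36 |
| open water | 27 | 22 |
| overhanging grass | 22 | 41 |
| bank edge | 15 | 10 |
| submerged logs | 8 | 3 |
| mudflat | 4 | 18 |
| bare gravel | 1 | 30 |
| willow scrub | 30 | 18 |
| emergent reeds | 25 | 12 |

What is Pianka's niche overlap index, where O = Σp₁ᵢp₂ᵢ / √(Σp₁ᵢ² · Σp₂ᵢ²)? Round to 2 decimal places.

0.81

Proportions for Lincoln's Sparrow (n=191): 59/191=0.3089, 27/191=0.1414, 22/191=0.1152, 15/191=0.0785, 8/191=0.0419, 4/191=0.0209, 1/191=0.0052, 30/191=0.1571, 25/191=0.1309
Proportions for Swamp Sparrow (n=190): 36/190=0.1895, 22/190=0.1158, 41/190=0.2158, 10/190=0.0526, 3/190=0.0158, 18/190=0.0947, 30/190=0.1579, 18/190=0.0947, 12/190=0.0632
Σ p₁ᵢp₂ᵢ = 0.058537 + 0.016374 + 0.024860 + 0.004129 + 0.000662 + 0.001979 + 0.000821 + 0.014877 + 0.008273 = 0.130512
Σp_1ᵢ² = 0.3089² + 0.1414² + 0.1152² + 0.0785² + 0.0419² + 0.0209² + 0.0052² + 0.1571² + 0.1309² = 0.095419 + 0.019994 + 0.013271 + 0.006162 + 0.001756 + 0.000437 + 0.000027 + 0.024680 + 0.017135 = 0.178881
Σp_2ᵢ² = 0.1895² + 0.1158² + 0.2158² + 0.0526² + 0.0158² + 0.0947² + 0.1579² + 0.0947² + 0.0632² = 0.035910 + 0.013410 + 0.046570 + 0.002767 + 0.000250 + 0.008968 + 0.024932 + 0.008968 + 0.003994 = 0.145769
O = 0.130512 / √(0.178881 × 0.145769) = 0.130512 / 0.1614785 = 0.8082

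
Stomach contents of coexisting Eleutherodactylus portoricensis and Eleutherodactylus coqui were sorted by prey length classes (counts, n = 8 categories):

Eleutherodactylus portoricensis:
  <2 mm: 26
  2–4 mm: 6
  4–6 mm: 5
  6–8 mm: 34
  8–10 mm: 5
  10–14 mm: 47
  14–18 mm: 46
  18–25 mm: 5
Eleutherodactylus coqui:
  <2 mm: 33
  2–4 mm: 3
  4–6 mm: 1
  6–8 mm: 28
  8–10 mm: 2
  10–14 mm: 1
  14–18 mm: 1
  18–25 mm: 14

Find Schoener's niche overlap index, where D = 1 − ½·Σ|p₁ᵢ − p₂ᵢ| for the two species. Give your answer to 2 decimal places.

Proportions for Eleutherodactylus portoricensis (n=174): 26/174=0.1494, 6/174=0.0345, 5/174=0.0287, 34/174=0.1954, 5/174=0.0287, 47/174=0.2701, 46/174=0.2644, 5/174=0.0287
Proportions for Eleutherodactylus coqui (n=83): 33/83=0.3976, 3/83=0.0361, 1/83=0.0120, 28/83=0.3373, 2/83=0.0241, 1/83=0.0120, 1/83=0.0120, 14/83=0.1687
Σ|p₁ᵢ − p₂ᵢ| = 0.2482 + 0.0016 + 0.0167 + 0.1419 + 0.0046 + 0.2581 + 0.2524 + 0.1400 = 1.0635
D = 1 − ½ × 1.0635 = 1 − 0.53175 = 0.46825

0.47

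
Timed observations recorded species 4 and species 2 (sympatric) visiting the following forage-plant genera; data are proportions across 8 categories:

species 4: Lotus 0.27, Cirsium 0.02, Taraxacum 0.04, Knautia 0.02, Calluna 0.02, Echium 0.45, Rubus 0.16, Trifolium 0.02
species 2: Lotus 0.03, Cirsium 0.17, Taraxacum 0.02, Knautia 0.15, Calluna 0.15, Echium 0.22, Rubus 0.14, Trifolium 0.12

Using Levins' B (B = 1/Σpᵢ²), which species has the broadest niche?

Σp_4ᵢ² = 0.27² + 0.02² + 0.04² + 0.02² + 0.02² + 0.45² + 0.16² + 0.02² = 0.0729 + 0.0004 + 0.0016 + 0.0004 + 0.0004 + 0.2025 + 0.0256 + 0.0004 = 0.3042
B_4 = 1 / 0.3042 = 3.2873
Σp_2ᵢ² = 0.03² + 0.17² + 0.02² + 0.15² + 0.15² + 0.22² + 0.14² + 0.12² = 0.0009 + 0.0289 + 0.0004 + 0.0225 + 0.0225 + 0.0484 + 0.0196 + 0.0144 = 0.1576
B_2 = 1 / 0.1576 = 6.3452
Highest B → broadest niche (most generalist): species 2 (B = 6.35).

species 2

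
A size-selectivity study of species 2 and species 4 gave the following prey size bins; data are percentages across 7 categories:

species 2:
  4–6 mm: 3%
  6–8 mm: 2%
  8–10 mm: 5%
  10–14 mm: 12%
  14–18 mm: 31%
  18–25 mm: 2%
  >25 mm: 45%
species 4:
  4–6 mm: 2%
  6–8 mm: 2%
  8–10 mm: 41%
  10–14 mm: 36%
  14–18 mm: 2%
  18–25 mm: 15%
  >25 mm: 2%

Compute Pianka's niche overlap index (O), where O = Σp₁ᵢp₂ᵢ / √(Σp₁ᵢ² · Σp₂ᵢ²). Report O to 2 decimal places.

Convert percentages to proportions (divide by 100).
Σ p₁ᵢp₂ᵢ = 0.0006 + 0.0004 + 0.0205 + 0.0432 + 0.0062 + 0.0030 + 0.0090 = 0.0829
Σp_1ᵢ² = 0.03² + 0.02² + 0.05² + 0.12² + 0.31² + 0.02² + 0.45² = 0.0009 + 0.0004 + 0.0025 + 0.0144 + 0.0961 + 0.0004 + 0.2025 = 0.3172
Σp_2ᵢ² = 0.02² + 0.02² + 0.41² + 0.36² + 0.02² + 0.15² + 0.02² = 0.0004 + 0.0004 + 0.1681 + 0.1296 + 0.0004 + 0.0225 + 0.0004 = 0.3218
O = 0.0829 / √(0.3172 × 0.3218) = 0.0829 / 0.31949 = 0.2595

0.26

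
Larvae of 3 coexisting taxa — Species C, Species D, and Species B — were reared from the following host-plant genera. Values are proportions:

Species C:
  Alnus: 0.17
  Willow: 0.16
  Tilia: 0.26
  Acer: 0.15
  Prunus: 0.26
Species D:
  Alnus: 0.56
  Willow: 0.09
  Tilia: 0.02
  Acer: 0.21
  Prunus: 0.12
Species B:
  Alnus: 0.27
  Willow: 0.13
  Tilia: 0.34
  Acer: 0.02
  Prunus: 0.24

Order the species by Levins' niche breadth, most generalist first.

Species C > Species B > Species D

Σp_Cᵢ² = 0.17² + 0.16² + 0.26² + 0.15² + 0.26² = 0.0289 + 0.0256 + 0.0676 + 0.0225 + 0.0676 = 0.2122
B_C = 1 / 0.2122 = 4.7125
Σp_Dᵢ² = 0.56² + 0.09² + 0.02² + 0.21² + 0.12² = 0.3136 + 0.0081 + 0.0004 + 0.0441 + 0.0144 = 0.3806
B_D = 1 / 0.3806 = 2.6274
Σp_Bᵢ² = 0.27² + 0.13² + 0.34² + 0.02² + 0.24² = 0.0729 + 0.0169 + 0.1156 + 0.0004 + 0.0576 = 0.2634
B_B = 1 / 0.2634 = 3.7965
Ranking by B (broadest → narrowest): Species C (4.71) > Species B (3.80) > Species D (2.63)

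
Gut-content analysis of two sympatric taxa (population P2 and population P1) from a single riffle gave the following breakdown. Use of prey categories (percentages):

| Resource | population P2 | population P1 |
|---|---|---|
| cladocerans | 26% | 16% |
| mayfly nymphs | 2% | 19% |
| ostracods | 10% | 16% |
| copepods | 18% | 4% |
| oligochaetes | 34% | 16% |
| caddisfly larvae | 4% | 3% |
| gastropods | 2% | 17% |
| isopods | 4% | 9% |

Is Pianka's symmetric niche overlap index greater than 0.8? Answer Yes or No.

Convert percentages to proportions (divide by 100).
Σ p₁ᵢp₂ᵢ = 0.0416 + 0.0038 + 0.0160 + 0.0072 + 0.0544 + 0.0012 + 0.0034 + 0.0036 = 0.1312
Σp_1ᵢ² = 0.26² + 0.02² + 0.10² + 0.18² + 0.34² + 0.04² + 0.02² + 0.04² = 0.0676 + 0.0004 + 0.0100 + 0.0324 + 0.1156 + 0.0016 + 0.0004 + 0.0016 = 0.2296
Σp_2ᵢ² = 0.16² + 0.19² + 0.16² + 0.04² + 0.16² + 0.03² + 0.17² + 0.09² = 0.0256 + 0.0361 + 0.0256 + 0.0016 + 0.0256 + 0.0009 + 0.0289 + 0.0081 = 0.1524
O = 0.1312 / √(0.2296 × 0.1524) = 0.1312 / 0.18706 = 0.7014
O = 0.7014 < 0.8 → No.

No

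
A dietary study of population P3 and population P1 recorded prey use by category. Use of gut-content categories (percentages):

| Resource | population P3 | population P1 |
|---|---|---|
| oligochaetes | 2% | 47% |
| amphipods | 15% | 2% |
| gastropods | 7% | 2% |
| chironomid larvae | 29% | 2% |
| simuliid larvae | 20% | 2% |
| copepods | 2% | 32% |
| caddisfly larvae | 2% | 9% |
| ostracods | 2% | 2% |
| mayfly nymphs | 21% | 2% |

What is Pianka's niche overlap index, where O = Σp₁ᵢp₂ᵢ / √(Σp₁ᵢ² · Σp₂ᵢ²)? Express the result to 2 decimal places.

Convert percentages to proportions (divide by 100).
Σ p₁ᵢp₂ᵢ = 0.0094 + 0.0030 + 0.0014 + 0.0058 + 0.0040 + 0.0064 + 0.0018 + 0.0004 + 0.0042 = 0.0364
Σp_1ᵢ² = 0.02² + 0.15² + 0.07² + 0.29² + 0.20² + 0.02² + 0.02² + 0.02² + 0.21² = 0.0004 + 0.0225 + 0.0049 + 0.0841 + 0.0400 + 0.0004 + 0.0004 + 0.0004 + 0.0441 = 0.1972
Σp_2ᵢ² = 0.47² + 0.02² + 0.02² + 0.02² + 0.02² + 0.32² + 0.09² + 0.02² + 0.02² = 0.2209 + 0.0004 + 0.0004 + 0.0004 + 0.0004 + 0.1024 + 0.0081 + 0.0004 + 0.0004 = 0.3338
O = 0.0364 / √(0.1972 × 0.3338) = 0.0364 / 0.25656 = 0.1419

0.14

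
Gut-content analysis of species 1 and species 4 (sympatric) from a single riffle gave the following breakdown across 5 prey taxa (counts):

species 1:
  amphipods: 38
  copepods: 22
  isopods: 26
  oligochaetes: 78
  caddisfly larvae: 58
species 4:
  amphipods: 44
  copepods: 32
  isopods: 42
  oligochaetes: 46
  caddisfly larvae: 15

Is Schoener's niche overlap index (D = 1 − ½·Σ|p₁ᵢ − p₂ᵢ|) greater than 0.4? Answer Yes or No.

Proportions for species 1 (n=222): 38/222=0.1712, 22/222=0.0991, 26/222=0.1171, 78/222=0.3514, 58/222=0.2613
Proportions for species 4 (n=179): 44/179=0.2458, 32/179=0.1788, 42/179=0.2346, 46/179=0.2570, 15/179=0.0838
Σ|p₁ᵢ − p₂ᵢ| = 0.0746 + 0.0797 + 0.1175 + 0.0944 + 0.1775 = 0.5437
D = 1 − ½ × 0.5437 = 1 − 0.27185 = 0.72815
D = 0.72815 > 0.4 → Yes.

Yes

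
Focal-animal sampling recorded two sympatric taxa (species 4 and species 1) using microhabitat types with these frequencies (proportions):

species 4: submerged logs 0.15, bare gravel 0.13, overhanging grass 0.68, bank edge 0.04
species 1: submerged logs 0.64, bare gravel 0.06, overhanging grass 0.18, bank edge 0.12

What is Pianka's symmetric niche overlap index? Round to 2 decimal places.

Σ p₁ᵢp₂ᵢ = 0.0960 + 0.0078 + 0.1224 + 0.0048 = 0.2310
Σp_1ᵢ² = 0.15² + 0.13² + 0.68² + 0.04² = 0.0225 + 0.0169 + 0.4624 + 0.0016 = 0.5034
Σp_2ᵢ² = 0.64² + 0.06² + 0.18² + 0.12² = 0.4096 + 0.0036 + 0.0324 + 0.0144 = 0.4600
O = 0.2310 / √(0.5034 × 0.4600) = 0.2310 / 0.48121 = 0.4800

0.48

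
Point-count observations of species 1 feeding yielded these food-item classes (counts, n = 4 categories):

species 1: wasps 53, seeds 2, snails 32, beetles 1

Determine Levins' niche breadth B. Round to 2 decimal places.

Proportions for species 1 (n=88): 53/88=0.6023, 2/88=0.0227, 32/88=0.3636, 1/88=0.0114
Σpᵢ² = 0.6023² + 0.0227² + 0.3636² + 0.0114² = 0.362765 + 0.000515 + 0.132205 + 0.000130 = 0.495615
B = 1 / 0.495615 = 2.0177

2.02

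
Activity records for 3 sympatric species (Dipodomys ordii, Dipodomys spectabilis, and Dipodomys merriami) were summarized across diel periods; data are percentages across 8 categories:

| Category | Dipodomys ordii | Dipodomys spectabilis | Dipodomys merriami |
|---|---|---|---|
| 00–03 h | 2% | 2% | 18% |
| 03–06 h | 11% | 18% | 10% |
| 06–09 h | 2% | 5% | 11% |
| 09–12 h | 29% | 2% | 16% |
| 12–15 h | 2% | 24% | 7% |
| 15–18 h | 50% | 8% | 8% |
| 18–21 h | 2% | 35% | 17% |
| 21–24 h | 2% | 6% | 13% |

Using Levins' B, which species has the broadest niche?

Convert percentages to proportions (divide by 100).
Σp_ordiᵢ² = 0.02² + 0.11² + 0.02² + 0.29² + 0.02² + 0.50² + 0.02² + 0.02² = 0.0004 + 0.0121 + 0.0004 + 0.0841 + 0.0004 + 0.2500 + 0.0004 + 0.0004 = 0.3482
B_ordi = 1 / 0.3482 = 2.8719
Σp_specᵢ² = 0.02² + 0.18² + 0.05² + 0.02² + 0.24² + 0.08² + 0.35² + 0.06² = 0.0004 + 0.0324 + 0.0025 + 0.0004 + 0.0576 + 0.0064 + 0.1225 + 0.0036 = 0.2258
B_spec = 1 / 0.2258 = 4.4287
Σp_merrᵢ² = 0.18² + 0.10² + 0.11² + 0.16² + 0.07² + 0.08² + 0.17² + 0.13² = 0.0324 + 0.0100 + 0.0121 + 0.0256 + 0.0049 + 0.0064 + 0.0289 + 0.0169 = 0.1372
B_merr = 1 / 0.1372 = 7.2886
Highest B → broadest niche (most generalist): Dipodomys merriami (B = 7.29).

Dipodomys merriami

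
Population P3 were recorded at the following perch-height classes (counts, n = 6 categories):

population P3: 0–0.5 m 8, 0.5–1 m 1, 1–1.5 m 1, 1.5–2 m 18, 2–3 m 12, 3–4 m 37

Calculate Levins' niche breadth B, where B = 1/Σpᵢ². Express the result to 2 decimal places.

3.12

Proportions for population P3 (n=77): 8/77=0.1039, 1/77=0.0130, 1/77=0.0130, 18/77=0.2338, 12/77=0.1558, 37/77=0.4805
Σpᵢ² = 0.1039² + 0.0130² + 0.0130² + 0.2338² + 0.1558² + 0.4805² = 0.010795 + 0.000169 + 0.000169 + 0.054662 + 0.024274 + 0.230880 = 0.320949
B = 1 / 0.320949 = 3.1158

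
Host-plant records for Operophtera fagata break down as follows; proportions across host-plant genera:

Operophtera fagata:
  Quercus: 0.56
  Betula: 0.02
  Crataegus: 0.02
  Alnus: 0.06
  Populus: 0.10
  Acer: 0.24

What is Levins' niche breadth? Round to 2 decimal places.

2.59

Σpᵢ² = 0.56² + 0.02² + 0.02² + 0.06² + 0.10² + 0.24² = 0.3136 + 0.0004 + 0.0004 + 0.0036 + 0.0100 + 0.0576 = 0.3856
B = 1 / 0.3856 = 2.5934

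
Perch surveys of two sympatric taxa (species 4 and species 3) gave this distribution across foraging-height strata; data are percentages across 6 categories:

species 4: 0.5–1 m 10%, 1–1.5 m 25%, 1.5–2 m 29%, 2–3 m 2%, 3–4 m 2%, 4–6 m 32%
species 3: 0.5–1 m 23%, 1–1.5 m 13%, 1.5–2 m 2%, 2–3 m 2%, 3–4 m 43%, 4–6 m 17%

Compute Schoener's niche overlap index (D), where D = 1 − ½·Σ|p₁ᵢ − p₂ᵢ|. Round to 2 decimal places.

Convert percentages to proportions (divide by 100).
Σ|p₁ᵢ − p₂ᵢ| = 0.13 + 0.12 + 0.27 + 0.00 + 0.41 + 0.15 = 1.08
D = 1 − ½ × 1.08 = 1 − 0.540 = 0.4600

0.46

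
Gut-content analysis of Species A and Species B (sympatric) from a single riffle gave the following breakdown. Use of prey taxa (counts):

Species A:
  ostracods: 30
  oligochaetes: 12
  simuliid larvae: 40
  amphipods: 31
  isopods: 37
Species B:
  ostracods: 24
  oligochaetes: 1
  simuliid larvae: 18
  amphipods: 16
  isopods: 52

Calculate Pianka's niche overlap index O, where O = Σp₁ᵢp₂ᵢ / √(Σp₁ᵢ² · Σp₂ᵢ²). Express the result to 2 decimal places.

Proportions for Species A (n=150): 30/150=0.2000, 12/150=0.0800, 40/150=0.2667, 31/150=0.2067, 37/150=0.2467
Proportions for Species B (n=111): 24/111=0.2162, 1/111=0.0090, 18/111=0.1622, 16/111=0.1441, 52/111=0.4685
Σ p₁ᵢp₂ᵢ = 0.043240 + 0.000720 + 0.043259 + 0.029785 + 0.115579 = 0.232583
Σp_1ᵢ² = 0.2000² + 0.0800² + 0.2667² + 0.2067² + 0.2467² = 0.040000 + 0.006400 + 0.071129 + 0.042725 + 0.060861 = 0.221115
Σp_2ᵢ² = 0.2162² + 0.0090² + 0.1622² + 0.1441² + 0.4685² = 0.046742 + 0.000081 + 0.026309 + 0.020765 + 0.219492 = 0.313389
O = 0.232583 / √(0.221115 × 0.313389) = 0.232583 / 0.2632395 = 0.8835

0.88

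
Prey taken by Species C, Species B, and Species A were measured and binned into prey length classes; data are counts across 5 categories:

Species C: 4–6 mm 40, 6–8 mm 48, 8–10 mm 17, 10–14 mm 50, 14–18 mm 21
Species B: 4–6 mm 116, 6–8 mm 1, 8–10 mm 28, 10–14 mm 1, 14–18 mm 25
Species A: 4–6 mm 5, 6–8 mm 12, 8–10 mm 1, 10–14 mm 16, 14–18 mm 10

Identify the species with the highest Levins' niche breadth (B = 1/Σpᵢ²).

Species C

Proportions for Species C (n=176): 40/176=0.2273, 48/176=0.2727, 17/176=0.0966, 50/176=0.2841, 21/176=0.1193
Proportions for Species B (n=171): 116/171=0.6784, 1/171=0.0058, 28/171=0.1637, 1/171=0.0058, 25/171=0.1462
Proportions for Species A (n=44): 5/44=0.1136, 12/44=0.2727, 1/44=0.0227, 16/44=0.3636, 10/44=0.2273
Σp_Cᵢ² = 0.2273² + 0.2727² + 0.0966² + 0.2841² + 0.1193² = 0.051665 + 0.074365 + 0.009332 + 0.080713 + 0.014232 = 0.230307
B_C = 1 / 0.230307 = 4.3420
Σp_Bᵢ² = 0.6784² + 0.0058² + 0.1637² + 0.0058² + 0.1462² = 0.460227 + 0.000034 + 0.026798 + 0.000034 + 0.021374 = 0.508467
B_B = 1 / 0.508467 = 1.9667
Σp_Aᵢ² = 0.1136² + 0.2727² + 0.0227² + 0.3636² + 0.2273² = 0.012905 + 0.074365 + 0.000515 + 0.132205 + 0.051665 = 0.271655
B_A = 1 / 0.271655 = 3.6811
Highest B → broadest niche (most generalist): Species C (B = 4.34).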